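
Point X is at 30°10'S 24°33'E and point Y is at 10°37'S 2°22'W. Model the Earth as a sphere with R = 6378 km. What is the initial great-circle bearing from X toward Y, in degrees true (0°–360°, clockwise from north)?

θ = atan2( sin Δλ·cos φ₂ ,  cos φ₁ sin φ₂ − sin φ₁ cos φ₂ cos Δλ )
  = atan2(-0.4449, +0.2811) = 302.29°

302.3°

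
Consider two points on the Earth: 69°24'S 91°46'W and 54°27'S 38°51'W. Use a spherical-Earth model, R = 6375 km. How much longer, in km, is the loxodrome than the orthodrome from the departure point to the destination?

88 km

Great circle: cos σ = sin φ₁ sin φ₂ + cos φ₁ cos φ₂ cos Δλ,  σ = 0.4844 rad → d_gc = 3088.332 km
Rhumb line: Δψ = +0.5676, q = Δφ/Δψ = 0.4597, d_rh = R√(Δφ²+q²Δλ²) = 3176.830 km
Excess = 3176.830 − 3088.332 = 88.498 ≈ 88 km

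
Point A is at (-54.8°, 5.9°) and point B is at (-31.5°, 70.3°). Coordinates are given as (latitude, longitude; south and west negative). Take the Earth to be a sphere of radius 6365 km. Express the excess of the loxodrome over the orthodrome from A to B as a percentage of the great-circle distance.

2.7%

Great circle: σ = 0.8772 rad → d_gc = Rσ = 5583.2 km
Rhumb: Δφ = +0.4067, Δλ = +1.1240, Δψ = +0.5684, q = Δφ/Δψ = 0.7155 → d_rh = R√(Δφ²+q²Δλ²) = 5735.8 km
Excess = (5735.8 − 5583.2) / 5583.2 = 152.6 / 5583.2 = 2.73% ≈ 2.7%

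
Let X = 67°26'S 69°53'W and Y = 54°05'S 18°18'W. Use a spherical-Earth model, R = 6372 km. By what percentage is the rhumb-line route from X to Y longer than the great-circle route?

Great circle: σ = 0.4784 rad → d_gc = Rσ = 3048.2 km
Rhumb: Δφ = +0.2330, Δλ = +0.9003, Δψ = +0.4852, q = Δφ/Δψ = 0.4802 → d_rh = R√(Δφ²+q²Δλ²) = 3129.5 km
Excess = (3129.5 − 3048.2) / 3048.2 = 81.3 / 3048.2 = 2.67% ≈ 2.7%

2.7%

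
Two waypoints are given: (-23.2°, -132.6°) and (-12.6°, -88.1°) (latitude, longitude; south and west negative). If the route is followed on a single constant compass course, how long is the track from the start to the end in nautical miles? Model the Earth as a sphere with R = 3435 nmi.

2613 nmi

Δψ = ln[tan(π/4+φ₂/2)/tan(π/4+φ₁/2)] = +0.1948;  Δφ = +0.1850 rad,  Δλ = +0.7767 rad
q = Δφ/Δψ = 0.9500
d = R·√(Δφ² + q²Δλ²) = 3435·0.76064 = 2613 nmi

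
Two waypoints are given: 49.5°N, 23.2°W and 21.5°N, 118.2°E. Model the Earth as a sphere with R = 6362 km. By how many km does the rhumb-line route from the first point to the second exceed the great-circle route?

Great circle: cos σ = sin φ₁ sin φ₂ + cos φ₁ cos φ₂ cos Δλ,  σ = 1.7656 rad → d_gc = 11232.59 km
Rhumb line: Δψ = -0.6128, q = Δφ/Δψ = 0.7975, d_rh = R√(Δφ²+q²Δλ²) = 12901.15 km
Excess = 12901.15 − 11232.59 = 1668.56 ≈ 1669 km

1669 km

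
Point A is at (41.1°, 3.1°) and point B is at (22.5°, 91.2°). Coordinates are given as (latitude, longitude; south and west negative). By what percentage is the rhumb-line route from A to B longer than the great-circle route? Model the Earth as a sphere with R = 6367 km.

Great circle: σ = 1.2926 rad → d_gc = Rσ = 8229.8 km
Rhumb: Δφ = -0.3246, Δλ = +1.5376, Δψ = -0.3850, q = Δφ/Δψ = 0.8432 → d_rh = R√(Δφ²+q²Δλ²) = 8510.3 km
Excess = (8510.3 − 8229.8) / 8229.8 = 280.5 / 8229.8 = 3.41% ≈ 3.4%

3.4%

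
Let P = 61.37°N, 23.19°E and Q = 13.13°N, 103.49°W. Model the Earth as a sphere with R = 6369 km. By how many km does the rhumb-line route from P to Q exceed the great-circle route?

Great circle: cos σ = sin φ₁ sin φ₂ + cos φ₁ cos φ₂ cos Δλ,  σ = 1.6502 rad → d_gc = 10510.3 km
Rhumb line: Δψ = -1.1346, q = Δφ/Δψ = 0.7421, d_rh = R√(Δφ²+q²Δλ²) = 11745.1 km
Excess = 11745.1 − 10510.3 = 1234.8 ≈ 1235 km

1235 km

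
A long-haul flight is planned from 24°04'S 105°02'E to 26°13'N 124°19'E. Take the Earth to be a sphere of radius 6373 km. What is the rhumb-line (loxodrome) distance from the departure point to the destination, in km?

5965 km

Δψ = ln[tan(π/4+φ₂/2)/tan(π/4+φ₁/2)] = +0.9074;  Δφ = +0.8776 rad,  Δλ = +0.3366 rad
q = Δφ/Δψ = 0.9672
d = R·√(Δφ² + q²Δλ²) = 6373·0.93603 = 5965 km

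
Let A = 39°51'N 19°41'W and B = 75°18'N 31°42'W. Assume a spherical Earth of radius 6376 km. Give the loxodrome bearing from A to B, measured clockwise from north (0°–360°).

Meridional parts: M(φ₁)=+0.7595, M(φ₂)=+2.0480 → ΔM = +1.2885;  Δλ = -0.2097 rad
tan C = Δλ / ΔM = -0.1628 → C = 350.76°

350.8°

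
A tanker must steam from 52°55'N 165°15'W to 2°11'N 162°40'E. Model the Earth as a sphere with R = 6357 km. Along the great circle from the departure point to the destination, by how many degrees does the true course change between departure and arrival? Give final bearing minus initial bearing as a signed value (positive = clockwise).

-16.7°

Initial bearing θ₁ = atan2(sin Δλ cos φ₂, cos φ₁ sin φ₂ − sin φ₁ cos φ₂ cos Δλ) = 219.13°
Final bearing θ₂ = (initial bearing from the destination back to the start) + 180° = 202.38°
Δθ = θ₂ − θ₁ = -16.7°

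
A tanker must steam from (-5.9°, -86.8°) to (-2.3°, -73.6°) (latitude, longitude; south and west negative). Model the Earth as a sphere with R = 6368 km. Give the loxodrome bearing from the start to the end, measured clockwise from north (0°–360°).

74.7°

Meridional parts: M(φ₁)=-0.1032, M(φ₂)=-0.0402 → ΔM = +0.0630;  Δλ = +0.2304 rad
tan C = Δλ / ΔM = +3.6567 → C = 74.71°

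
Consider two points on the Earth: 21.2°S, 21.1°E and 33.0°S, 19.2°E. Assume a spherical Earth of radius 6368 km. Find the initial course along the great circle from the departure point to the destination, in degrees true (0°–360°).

187.7°

N = sin Δλ·cos φ₂ = -0.0278;  D = cos φ₁ sin φ₂ − sin φ₁ cos φ₂ cos Δλ = -0.2047
initial course = atan2(N, D) = 187.74°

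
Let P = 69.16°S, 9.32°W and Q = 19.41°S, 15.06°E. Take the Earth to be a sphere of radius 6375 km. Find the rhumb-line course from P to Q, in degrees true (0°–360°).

Δψ = ln[tan(π/4+φ₂/2)/tan(π/4+φ₁/2)] = +1.3479
Δλ = +0.4255 rad (taken the short way round)
course = atan2(Δλ, Δψ) = 17.52°

17.5°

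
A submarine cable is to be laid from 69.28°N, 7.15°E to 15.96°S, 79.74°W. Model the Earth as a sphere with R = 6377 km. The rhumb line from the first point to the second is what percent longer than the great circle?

Great circle: σ = 1.8119 rad → d_gc = Rσ = 11554.2 km
Rhumb: Δφ = -1.4877, Δλ = -1.5165, Δψ = -1.9815, q = Δφ/Δψ = 0.7508 → d_rh = R√(Δφ²+q²Δλ²) = 11946.8 km
Excess = (11946.8 − 11554.2) / 11554.2 = 392.6 / 11554.2 = 3.40% ≈ 3.4%

3.4%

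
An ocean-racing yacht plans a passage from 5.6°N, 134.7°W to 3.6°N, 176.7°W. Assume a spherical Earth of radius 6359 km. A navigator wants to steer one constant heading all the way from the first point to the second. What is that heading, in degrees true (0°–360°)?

267.3°

Meridional parts: M(φ₁)=+0.0979, M(φ₂)=+0.0629 → ΔM = -0.0350;  Δλ = -0.7330 rad
tan C = Δλ / ΔM = +20.9313 → C = 267.26°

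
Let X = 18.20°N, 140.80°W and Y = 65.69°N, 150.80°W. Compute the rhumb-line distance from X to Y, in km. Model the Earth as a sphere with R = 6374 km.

5338 km

Rhumb course C = atan2(Δλ, Δψ) with Δψ = ln[tan(π/4+φ₂/2)/tan(π/4+φ₁/2)] = +1.2122, Δλ = -0.1745 → C = 351.81°
d = R·|Δφ| / |cos C| = 6374·0.82886 / 0.98979 = 5338 km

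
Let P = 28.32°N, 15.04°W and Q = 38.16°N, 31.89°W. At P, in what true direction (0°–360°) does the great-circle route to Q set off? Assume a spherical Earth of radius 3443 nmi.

N = sin Δλ·cos φ₂ = -0.2279;  D = cos φ₁ sin φ₂ − sin φ₁ cos φ₂ cos Δλ = +0.1869
initial course = atan2(N, D) = 309.35°

309.4°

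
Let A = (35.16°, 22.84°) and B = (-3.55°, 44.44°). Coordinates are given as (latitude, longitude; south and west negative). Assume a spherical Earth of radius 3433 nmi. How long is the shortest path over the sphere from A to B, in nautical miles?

Haversine: a = sin²(Δφ/2)+cos φ₁ cos φ₂ sin²(Δλ/2) = 0.13849;  σ = 2·atan2(√a,√(1−a))
σ = 43.696° → d = Rσ = 3433·0.76263 = 2618 nmi

2618 nmi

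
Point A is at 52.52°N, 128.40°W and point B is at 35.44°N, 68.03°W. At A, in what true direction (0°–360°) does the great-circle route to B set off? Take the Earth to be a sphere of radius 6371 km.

87.3°

N = sin Δλ·cos φ₂ = +0.7082;  D = cos φ₁ sin φ₂ − sin φ₁ cos φ₂ cos Δλ = +0.0332
initial course = atan2(N, D) = 87.32°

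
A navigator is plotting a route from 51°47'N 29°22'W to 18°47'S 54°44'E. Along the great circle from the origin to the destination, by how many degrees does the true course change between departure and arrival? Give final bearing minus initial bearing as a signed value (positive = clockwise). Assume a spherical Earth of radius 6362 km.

Initial bearing θ₁ = atan2(sin Δλ cos φ₂, cos φ₁ sin φ₂ − sin φ₁ cos φ₂ cos Δλ) = 106.32°
Final bearing θ₂ = (initial bearing from the destination back to the start) + 180° = 141.16°
Δθ = θ₂ − θ₁ = +34.8°

+34.8°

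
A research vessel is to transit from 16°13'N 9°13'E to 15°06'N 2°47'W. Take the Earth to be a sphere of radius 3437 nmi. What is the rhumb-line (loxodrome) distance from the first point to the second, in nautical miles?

Δψ = ln[tan(π/4+φ₂/2)/tan(π/4+φ₁/2)] = -0.0202;  Δφ = -0.0195 rad,  Δλ = -0.2094 rad
q = Δφ/Δψ = 0.9629
d = R·√(Δφ² + q²Δλ²) = 3437·0.20260 = 696 nmi

696 nmi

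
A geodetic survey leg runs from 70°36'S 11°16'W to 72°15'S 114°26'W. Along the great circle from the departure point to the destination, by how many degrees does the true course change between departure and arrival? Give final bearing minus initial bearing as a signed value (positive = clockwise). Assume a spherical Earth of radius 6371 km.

Initial bearing θ₁ = atan2(sin Δλ cos φ₂, cos φ₁ sin φ₂ − sin φ₁ cos φ₂ cos Δλ) = 217.86°
Final bearing θ₂ = (initial bearing from the destination back to the start) + 180° = 318.03°
Δθ = θ₂ − θ₁ = +100.2°

+100.2°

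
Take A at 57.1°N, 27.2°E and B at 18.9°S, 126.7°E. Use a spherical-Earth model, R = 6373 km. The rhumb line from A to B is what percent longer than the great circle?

Great circle: σ = 1.9356 rad → d_gc = Rσ = 12335.7 km
Rhumb: Δφ = -1.3265, Δλ = +1.7366, Δψ = -1.5559, q = Δφ/Δψ = 0.8525 → d_rh = R√(Δφ²+q²Δλ²) = 12668.3 km
Excess = (12668.3 − 12335.7) / 12335.7 = 332.6 / 12335.7 = 2.70% ≈ 2.7%

2.7%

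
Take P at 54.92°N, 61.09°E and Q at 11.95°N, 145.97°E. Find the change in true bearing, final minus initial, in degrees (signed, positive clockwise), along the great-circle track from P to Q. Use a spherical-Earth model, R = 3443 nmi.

Initial bearing θ₁ = atan2(sin Δλ cos φ₂, cos φ₁ sin φ₂ − sin φ₁ cos φ₂ cos Δλ) = 87.21°
Final bearing θ₂ = (initial bearing from the destination back to the start) + 180° = 144.07°
Δθ = θ₂ − θ₁ = +56.9°

+56.9°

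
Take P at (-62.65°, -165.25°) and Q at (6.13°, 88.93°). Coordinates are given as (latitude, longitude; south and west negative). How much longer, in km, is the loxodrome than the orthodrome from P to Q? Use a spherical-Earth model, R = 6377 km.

Great circle: cos σ = sin φ₁ sin φ₂ + cos φ₁ cos φ₂ cos Δλ,  σ = 1.7920 rad → d_gc = 11427.4 km
Rhumb line: Δψ = +1.5206, q = Δφ/Δψ = 0.7894, d_rh = R√(Δφ²+q²Δλ²) = 12043.8 km
Excess = 12043.8 − 11427.4 = 616.4 ≈ 616 km

616 km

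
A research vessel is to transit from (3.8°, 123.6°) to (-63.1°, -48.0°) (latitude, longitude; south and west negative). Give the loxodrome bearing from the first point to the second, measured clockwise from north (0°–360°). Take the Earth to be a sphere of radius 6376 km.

Meridional parts: M(φ₁)=+0.0664, M(φ₂)=-1.4306 → ΔM = -1.4970;  Δλ = -2.9950 rad
tan C = Δλ / ΔM = +2.0006 → C = 243.44°

243.4°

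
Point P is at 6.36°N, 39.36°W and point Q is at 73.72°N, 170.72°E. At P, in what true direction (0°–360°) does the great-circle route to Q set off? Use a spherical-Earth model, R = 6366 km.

351.8°

N = sin Δλ·cos φ₂ = -0.1405;  D = cos φ₁ sin φ₂ − sin φ₁ cos φ₂ cos Δλ = +0.9809
initial course = atan2(N, D) = 351.85°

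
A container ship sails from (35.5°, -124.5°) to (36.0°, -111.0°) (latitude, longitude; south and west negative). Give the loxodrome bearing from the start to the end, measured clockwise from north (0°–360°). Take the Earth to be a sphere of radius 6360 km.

87.4°

Meridional parts: M(φ₁)=+0.6635, M(φ₂)=+0.6743 → ΔM = +0.0108;  Δλ = +0.2356 rad
tan C = Δλ / ΔM = +21.9124 → C = 87.39°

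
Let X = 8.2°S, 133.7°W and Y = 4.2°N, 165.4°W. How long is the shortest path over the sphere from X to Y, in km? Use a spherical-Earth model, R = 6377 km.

cos σ = sin φ₁ sin φ₂ + cos φ₁ cos φ₂ cos Δλ
      = sin(-8.20°)sin(4.20°) + cos(-8.20°)cos(4.20°)cos(-31.70°) = 0.8294
σ = 33.962° → d = Rσ = 6377·0.59275 = 3780 km

3780 km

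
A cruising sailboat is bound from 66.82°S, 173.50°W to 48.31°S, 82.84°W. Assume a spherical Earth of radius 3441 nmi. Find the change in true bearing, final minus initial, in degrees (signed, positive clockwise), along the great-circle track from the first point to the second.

-81.7°

Initial bearing θ₁ = atan2(sin Δλ cos φ₂, cos φ₁ sin φ₂ − sin φ₁ cos φ₂ cos Δλ) = 114.35°
Final bearing θ₂ = (initial bearing from the destination back to the start) + 180° = 32.63°
Δθ = θ₂ − θ₁ = -81.7°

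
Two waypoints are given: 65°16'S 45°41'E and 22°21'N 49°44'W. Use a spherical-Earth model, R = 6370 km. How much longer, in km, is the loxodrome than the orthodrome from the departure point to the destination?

399 km

Great circle: cos σ = sin φ₁ sin φ₂ + cos φ₁ cos φ₂ cos Δλ,  σ = 1.9627 rad → d_gc = 12502.1 km
Rhumb line: Δψ = +1.9179, q = Δφ/Δψ = 0.7973, d_rh = R√(Δφ²+q²Δλ²) = 12900.8 km
Excess = 12900.8 − 12502.1 = 398.7 ≈ 399 km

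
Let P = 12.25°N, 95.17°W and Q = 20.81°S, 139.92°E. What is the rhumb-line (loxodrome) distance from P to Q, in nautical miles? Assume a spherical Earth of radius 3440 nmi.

Δψ = ln[tan(π/4+φ₂/2)/tan(π/4+φ₁/2)] = -0.5869;  Δφ = -0.5770 rad,  Δλ = -2.1801 rad
q = Δφ/Δψ = 0.9831
d = R·√(Δφ² + q²Δλ²) = 3440·2.21960 = 7635 nmi

7635 nmi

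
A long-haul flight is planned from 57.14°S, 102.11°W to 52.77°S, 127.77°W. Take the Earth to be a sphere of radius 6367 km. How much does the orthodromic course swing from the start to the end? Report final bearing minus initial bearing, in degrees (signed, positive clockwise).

Initial bearing θ₁ = atan2(sin Δλ cos φ₂, cos φ₁ sin φ₂ − sin φ₁ cos φ₂ cos Δλ) = 275.68°
Final bearing θ₂ = (initial bearing from the destination back to the start) + 180° = 296.82°
Δθ = θ₂ − θ₁ = +21.1°

+21.1°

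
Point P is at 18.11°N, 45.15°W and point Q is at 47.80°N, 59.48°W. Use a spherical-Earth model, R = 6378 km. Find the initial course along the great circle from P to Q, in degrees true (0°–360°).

N = sin Δλ·cos φ₂ = -0.1663;  D = cos φ₁ sin φ₂ − sin φ₁ cos φ₂ cos Δλ = +0.5018
initial course = atan2(N, D) = 341.67°

341.7°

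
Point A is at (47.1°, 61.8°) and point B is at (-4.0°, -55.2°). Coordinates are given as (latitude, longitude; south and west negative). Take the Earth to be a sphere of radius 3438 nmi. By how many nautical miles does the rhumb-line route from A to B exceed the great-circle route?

285 nmi

Great circle: cos σ = sin φ₁ sin φ₂ + cos φ₁ cos φ₂ cos Δλ,  σ = 1.9384 rad → d_gc = 6664.2 nmi
Rhumb line: Δψ = -1.0041, q = Δφ/Δψ = 0.8883, d_rh = R√(Δφ²+q²Δλ²) = 6949.1 nmi
Excess = 6949.1 − 6664.2 = 284.9 ≈ 285 nmi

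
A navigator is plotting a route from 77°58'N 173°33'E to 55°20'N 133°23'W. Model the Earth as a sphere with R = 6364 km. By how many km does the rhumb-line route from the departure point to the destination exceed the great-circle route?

97 km

Great circle: cos σ = sin φ₁ sin φ₂ + cos φ₁ cos φ₂ cos Δλ,  σ = 0.5040 rad → d_gc = 3207.5 km
Rhumb line: Δψ = -1.0856, q = Δφ/Δψ = 0.3639, d_rh = R√(Δφ²+q²Δλ²) = 3304.6 km
Excess = 3304.6 − 3207.5 = 97.1 ≈ 97 km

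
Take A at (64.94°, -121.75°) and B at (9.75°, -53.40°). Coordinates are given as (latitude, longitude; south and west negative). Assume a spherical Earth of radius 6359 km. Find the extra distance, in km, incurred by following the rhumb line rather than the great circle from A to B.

218 km

Great circle: cos σ = sin φ₁ sin φ₂ + cos φ₁ cos φ₂ cos Δλ,  σ = 1.2583 rad → d_gc = 8001.6 km
Rhumb line: Δψ = -1.3330, q = Δφ/Δψ = 0.7226, d_rh = R√(Δφ²+q²Δλ²) = 8220.0 km
Excess = 8220.0 − 8001.6 = 218.4 ≈ 218 km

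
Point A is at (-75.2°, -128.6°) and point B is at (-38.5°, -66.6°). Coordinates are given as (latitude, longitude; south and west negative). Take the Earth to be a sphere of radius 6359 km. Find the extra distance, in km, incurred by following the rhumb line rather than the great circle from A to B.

Great circle: cos σ = sin φ₁ sin φ₂ + cos φ₁ cos φ₂ cos Δλ,  σ = 0.8014 rad → d_gc = 5096.0 km
Rhumb line: Δψ = +1.3121, q = Δφ/Δψ = 0.4882, d_rh = R√(Δφ²+q²Δλ²) = 5279.7 km
Excess = 5279.7 − 5096.0 = 183.7 ≈ 184 km

184 km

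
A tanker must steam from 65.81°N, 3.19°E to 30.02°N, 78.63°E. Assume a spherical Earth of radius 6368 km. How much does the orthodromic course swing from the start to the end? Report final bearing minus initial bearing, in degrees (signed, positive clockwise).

+62.2°

Initial bearing θ₁ = atan2(sin Δλ cos φ₂, cos φ₁ sin φ₂ − sin φ₁ cos φ₂ cos Δλ) = 89.56°
Final bearing θ₂ = (initial bearing from the destination back to the start) + 180° = 151.76°
Δθ = θ₂ − θ₁ = +62.2°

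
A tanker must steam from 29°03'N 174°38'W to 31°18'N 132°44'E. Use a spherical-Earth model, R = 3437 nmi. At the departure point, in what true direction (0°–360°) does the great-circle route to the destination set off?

286.6°

θ = atan2( sin Δλ·cos φ₂ ,  cos φ₁ sin φ₂ − sin φ₁ cos φ₂ cos Δλ )
  = atan2(-0.6791, +0.2024) = 286.59°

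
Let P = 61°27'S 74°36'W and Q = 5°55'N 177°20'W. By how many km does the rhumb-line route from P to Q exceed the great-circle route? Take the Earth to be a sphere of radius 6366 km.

544 km

Great circle: cos σ = sin φ₁ sin φ₂ + cos φ₁ cos φ₂ cos Δλ,  σ = 1.7674 rad → d_gc = 11251.2 km
Rhumb line: Δψ = +1.4722, q = Δφ/Δψ = 0.7987, d_rh = R√(Δφ²+q²Δλ²) = 11795.4 km
Excess = 11795.4 − 11251.2 = 544.2 ≈ 544 km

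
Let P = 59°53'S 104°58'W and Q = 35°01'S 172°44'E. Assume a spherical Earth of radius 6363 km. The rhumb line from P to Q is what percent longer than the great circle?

Great circle: σ = 0.9867 rad → d_gc = Rσ = 6278.6 km
Rhumb: Δφ = +0.4340, Δλ = -1.4364, Δψ = +0.6597, q = Δφ/Δψ = 0.6579 → d_rh = R√(Δφ²+q²Δλ²) = 6616.8 km
Excess = (6616.8 − 6278.6) / 6278.6 = 338.2 / 6278.6 = 5.39% ≈ 5.4%

5.4%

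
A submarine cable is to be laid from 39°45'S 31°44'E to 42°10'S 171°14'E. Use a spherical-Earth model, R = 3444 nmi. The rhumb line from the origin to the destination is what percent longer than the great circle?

Great circle: σ = 1.5749 rad → d_gc = Rσ = 5423.9 nmi
Rhumb: Δφ = -0.0422, Δλ = +2.4347, Δψ = -0.0559, q = Δφ/Δψ = 0.7550 → d_rh = R√(Δφ²+q²Δλ²) = 6332.9 nmi
Excess = (6332.9 − 5423.9) / 5423.9 = 909.0 / 5423.9 = 16.76% ≈ 16.8%

16.8%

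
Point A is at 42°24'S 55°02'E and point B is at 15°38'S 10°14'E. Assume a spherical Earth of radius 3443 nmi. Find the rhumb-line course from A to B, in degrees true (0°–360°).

Δψ = ln[tan(π/4+φ₂/2)/tan(π/4+φ₁/2)] = +0.5423
Δλ = -0.7819 rad (taken the short way round)
course = atan2(Δλ, Δψ) = 304.74°

304.7°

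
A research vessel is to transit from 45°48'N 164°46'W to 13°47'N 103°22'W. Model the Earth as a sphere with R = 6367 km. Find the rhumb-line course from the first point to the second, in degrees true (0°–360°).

Meridional parts: M(φ₁)=+0.9013, M(φ₂)=+0.2429 → ΔM = -0.6583;  Δλ = +1.0716 rad
tan C = Δλ / ΔM = -1.6278 → C = 121.56°

121.6°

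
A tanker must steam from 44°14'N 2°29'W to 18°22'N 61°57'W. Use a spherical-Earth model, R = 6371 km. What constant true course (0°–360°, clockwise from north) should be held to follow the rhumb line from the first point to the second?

Δψ = ln[tan(π/4+φ₂/2)/tan(π/4+φ₁/2)] = -0.5364
Δλ = -1.0379 rad (taken the short way round)
course = atan2(Δλ, Δψ) = 242.67°

242.7°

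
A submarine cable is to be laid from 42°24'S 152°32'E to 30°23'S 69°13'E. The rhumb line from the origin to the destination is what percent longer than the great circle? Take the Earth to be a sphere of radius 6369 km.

3.7%

Great circle: σ = 1.1426 rad → d_gc = Rσ = 7277.5 km
Rhumb: Δφ = +0.2097, Δλ = -1.4542, Δψ = +0.2615, q = Δφ/Δψ = 0.8019 → d_rh = R√(Δφ²+q²Δλ²) = 7545.9 km
Excess = (7545.9 − 7277.5) / 7277.5 = 268.4 / 7277.5 = 3.69% ≈ 3.7%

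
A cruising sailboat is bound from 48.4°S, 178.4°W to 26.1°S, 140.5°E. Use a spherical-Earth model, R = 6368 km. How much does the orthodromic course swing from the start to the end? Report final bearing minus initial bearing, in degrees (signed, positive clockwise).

+26.0°

Initial bearing θ₁ = atan2(sin Δλ cos φ₂, cos φ₁ sin φ₂ − sin φ₁ cos φ₂ cos Δλ) = 289.92°
Final bearing θ₂ = (initial bearing from the destination back to the start) + 180° = 315.97°
Δθ = θ₂ − θ₁ = +26.0°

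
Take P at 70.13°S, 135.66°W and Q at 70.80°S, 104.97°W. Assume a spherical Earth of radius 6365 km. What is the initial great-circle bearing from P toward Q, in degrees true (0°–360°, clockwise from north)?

108.1°

θ = atan2( sin Δλ·cos φ₂ ,  cos φ₁ sin φ₂ − sin φ₁ cos φ₂ cos Δλ )
  = atan2(+0.1679, -0.0550) = 108.15°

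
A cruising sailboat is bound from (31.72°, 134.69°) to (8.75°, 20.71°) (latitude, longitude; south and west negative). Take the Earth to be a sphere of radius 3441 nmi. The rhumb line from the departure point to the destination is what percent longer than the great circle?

3.2%

Great circle: σ = 1.8356 rad → d_gc = Rσ = 6316.2 nmi
Rhumb: Δφ = -0.4009, Δλ = -1.9893, Δψ = -0.4310, q = Δφ/Δψ = 0.9302 → d_rh = R√(Δφ²+q²Δλ²) = 6515.5 nmi
Excess = (6515.5 − 6316.2) / 6316.2 = 199.3 / 6316.2 = 3.16% ≈ 3.2%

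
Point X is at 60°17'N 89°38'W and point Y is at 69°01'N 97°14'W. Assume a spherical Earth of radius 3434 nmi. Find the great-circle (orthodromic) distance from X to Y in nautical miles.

cos σ = sin φ₁ sin φ₂ + cos φ₁ cos φ₂ cos Δλ
      = sin(60.28°)sin(69.02°) + cos(60.28°)cos(69.02°)cos(-7.60°) = 0.9868
σ = 9.303° → d = Rσ = 3434·0.16237 = 558 nmi

558 nmi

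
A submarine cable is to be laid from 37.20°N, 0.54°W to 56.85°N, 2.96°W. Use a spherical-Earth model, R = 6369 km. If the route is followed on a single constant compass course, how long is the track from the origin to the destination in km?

2192 km

Δψ = ln[tan(π/4+φ₂/2)/tan(π/4+φ₁/2)] = +0.5115;  Δφ = +0.3430 rad,  Δλ = -0.0422 rad
q = Δφ/Δψ = 0.6705
d = R·√(Δφ² + q²Δλ²) = 6369·0.34412 = 2192 km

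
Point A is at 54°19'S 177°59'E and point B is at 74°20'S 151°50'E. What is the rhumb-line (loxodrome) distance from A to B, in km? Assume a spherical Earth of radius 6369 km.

2526 km

Δψ = ln[tan(π/4+φ₂/2)/tan(π/4+φ₁/2)] = -0.8500;  Δφ = -0.3494 rad,  Δλ = -0.4564 rad
q = Δφ/Δψ = 0.4110
d = R·√(Δφ² + q²Δλ²) = 6369·0.39654 = 2526 km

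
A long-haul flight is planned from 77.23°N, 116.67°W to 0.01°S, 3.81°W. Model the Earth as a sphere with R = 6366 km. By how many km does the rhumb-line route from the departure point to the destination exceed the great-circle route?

Great circle: cos σ = sin φ₁ sin φ₂ + cos φ₁ cos φ₂ cos Δλ,  σ = 1.6569 rad → d_gc = 10548.1 km
Rhumb line: Δψ = -2.1903, q = Δφ/Δψ = 0.6155, d_rh = R√(Δφ²+q²Δλ²) = 11541.9 km
Excess = 11541.9 − 10548.1 = 993.8 ≈ 994 km

994 km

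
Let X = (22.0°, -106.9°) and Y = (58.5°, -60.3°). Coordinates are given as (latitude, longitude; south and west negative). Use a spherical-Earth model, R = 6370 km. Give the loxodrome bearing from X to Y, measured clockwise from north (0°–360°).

43.0°

Δψ = ln[tan(π/4+φ₂/2)/tan(π/4+φ₁/2)] = +0.8720
Δλ = +0.8133 rad (taken the short way round)
course = atan2(Δλ, Δψ) = 43.01°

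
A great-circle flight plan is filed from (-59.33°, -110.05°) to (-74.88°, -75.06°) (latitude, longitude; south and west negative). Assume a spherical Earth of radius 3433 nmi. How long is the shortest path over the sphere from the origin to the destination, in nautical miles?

1202 nmi

Haversine: a = sin²(Δφ/2)+cos φ₁ cos φ₂ sin²(Δλ/2) = 0.03033;  σ = 2·atan2(√a,√(1−a))
σ = 20.058° → d = Rσ = 3433·0.35007 = 1202 nmi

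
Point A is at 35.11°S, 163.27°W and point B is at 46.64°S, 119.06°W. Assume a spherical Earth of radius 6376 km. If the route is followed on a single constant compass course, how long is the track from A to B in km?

Δψ = ln[tan(π/4+φ₂/2)/tan(π/4+φ₁/2)] = -0.2673;  Δφ = -0.2012 rad,  Δλ = +0.7716 rad
q = Δφ/Δψ = 0.7529
d = R·√(Δφ² + q²Δλ²) = 6376·0.61484 = 3920 km

3920 km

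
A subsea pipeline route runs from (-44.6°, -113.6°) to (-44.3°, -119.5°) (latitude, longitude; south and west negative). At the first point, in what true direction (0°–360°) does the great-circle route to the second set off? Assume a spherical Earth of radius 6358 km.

N = sin Δλ·cos φ₂ = -0.0736;  D = cos φ₁ sin φ₂ − sin φ₁ cos φ₂ cos Δλ = +0.0026
initial course = atan2(N, D) = 272.00°

272.0°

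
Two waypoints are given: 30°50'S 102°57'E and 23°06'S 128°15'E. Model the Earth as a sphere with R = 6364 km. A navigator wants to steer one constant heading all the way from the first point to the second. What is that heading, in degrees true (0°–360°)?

71.1°

Meridional parts: M(φ₁)=-0.5662, M(φ₂)=-0.4146 → ΔM = +0.1516;  Δλ = +0.4416 rad
tan C = Δλ / ΔM = +2.9125 → C = 71.05°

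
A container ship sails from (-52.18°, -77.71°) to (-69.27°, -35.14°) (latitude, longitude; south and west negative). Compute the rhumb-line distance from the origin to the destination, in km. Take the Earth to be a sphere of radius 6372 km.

Rhumb course C = atan2(Δλ, Δψ) with Δψ = ln[tan(π/4+φ₂/2)/tan(π/4+φ₁/2)] = -0.6275, Δλ = +0.7430 → C = 130.18°
d = R·|Δφ| / |cos C| = 6372·0.29828 / 0.64525 = 2946 km

2946 km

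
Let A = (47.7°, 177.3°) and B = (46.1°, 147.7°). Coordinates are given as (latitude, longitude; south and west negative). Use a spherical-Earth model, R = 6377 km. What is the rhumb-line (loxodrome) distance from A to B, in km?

2258 km

Δψ = ln[tan(π/4+φ₂/2)/tan(π/4+φ₁/2)] = -0.0409;  Δφ = -0.0279 rad,  Δλ = -0.5166 rad
q = Δφ/Δψ = 0.6832
d = R·√(Δφ² + q²Δλ²) = 6377·0.35406 = 2258 km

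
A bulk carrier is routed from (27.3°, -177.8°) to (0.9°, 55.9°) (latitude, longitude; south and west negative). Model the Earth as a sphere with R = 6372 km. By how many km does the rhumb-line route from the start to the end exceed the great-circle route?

Great circle: cos σ = sin φ₁ sin φ₂ + cos φ₁ cos φ₂ cos Δλ,  σ = 2.1162 rad → d_gc = 13484.7 km
Rhumb line: Δψ = -0.4799, q = Δφ/Δψ = 0.9601, d_rh = R√(Δφ²+q²Δλ²) = 13802.3 km
Excess = 13802.3 − 13484.7 = 317.6 ≈ 318 km

318 km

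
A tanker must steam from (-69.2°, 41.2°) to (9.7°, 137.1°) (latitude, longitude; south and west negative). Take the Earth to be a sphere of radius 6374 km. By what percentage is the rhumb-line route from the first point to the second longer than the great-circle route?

Great circle: σ = 1.7655 rad → d_gc = Rσ = 11253.4 km
Rhumb: Δφ = +1.3771, Δλ = +1.6738, Δψ = +1.8655, q = Δφ/Δψ = 0.7382 → d_rh = R√(Δφ²+q²Δλ²) = 11792.6 km
Excess = (11792.6 − 11253.4) / 11253.4 = 539.2 / 11253.4 = 4.79% ≈ 4.8%

4.8%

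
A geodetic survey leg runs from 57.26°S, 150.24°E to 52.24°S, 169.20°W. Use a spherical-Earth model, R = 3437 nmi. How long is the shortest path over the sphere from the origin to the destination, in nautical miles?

cos σ = sin φ₁ sin φ₂ + cos φ₁ cos φ₂ cos Δλ
      = sin(-57.26°)sin(-52.24°) + cos(-57.26°)cos(-52.24°)cos(40.56°) = 0.9166
σ = 23.567° → d = Rσ = 3437·0.41133 = 1414 nmi

1414 nmi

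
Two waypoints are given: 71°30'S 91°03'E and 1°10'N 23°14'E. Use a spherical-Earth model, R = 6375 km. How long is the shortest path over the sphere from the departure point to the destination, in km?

Haversine: a = sin²(Δφ/2)+cos φ₁ cos φ₂ sin²(Δλ/2) = 0.44976;  σ = 2·atan2(√a,√(1−a))
σ = 84.234° → d = Rσ = 6375·1.47015 = 9372 km

9372 km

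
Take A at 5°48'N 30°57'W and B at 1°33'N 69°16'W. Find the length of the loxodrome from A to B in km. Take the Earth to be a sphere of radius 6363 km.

Δψ = ln[tan(π/4+φ₂/2)/tan(π/4+φ₁/2)] = -0.0743;  Δφ = -0.0742 rad,  Δλ = -0.6688 rad
q = Δφ/Δψ = 0.9977
d = R·√(Δφ² + q²Δλ²) = 6363·0.67133 = 4272 km

4272 km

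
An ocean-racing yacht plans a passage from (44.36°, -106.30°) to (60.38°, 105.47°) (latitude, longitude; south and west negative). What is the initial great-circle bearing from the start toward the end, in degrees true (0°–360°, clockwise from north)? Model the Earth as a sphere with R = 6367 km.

344.1°

N = sin Δλ·cos φ₂ = -0.2602;  D = cos φ₁ sin φ₂ − sin φ₁ cos φ₂ cos Δλ = +0.9153
initial course = atan2(N, D) = 344.13°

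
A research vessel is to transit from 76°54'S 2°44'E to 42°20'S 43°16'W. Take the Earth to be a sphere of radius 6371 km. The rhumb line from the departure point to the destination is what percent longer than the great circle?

2.0%

Great circle: σ = 0.6883 rad → d_gc = Rσ = 4385.4 km
Rhumb: Δφ = +0.6033, Δλ = -0.8029, Δψ = +1.3474, q = Δφ/Δψ = 0.4478 → d_rh = R√(Δφ²+q²Δλ²) = 4474.3 km
Excess = (4474.3 − 4385.4) / 4385.4 = 88.9 / 4385.4 = 2.03% ≈ 2.0%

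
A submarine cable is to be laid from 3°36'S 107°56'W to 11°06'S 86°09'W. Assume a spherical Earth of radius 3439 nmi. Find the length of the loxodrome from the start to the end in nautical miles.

1372 nmi

Rhumb course C = atan2(Δλ, Δψ) with Δψ = ln[tan(π/4+φ₂/2)/tan(π/4+φ₁/2)] = -0.1321, Δλ = +0.3802 → C = 109.16°
d = R·|Δφ| / |cos C| = 3439·0.13090 / 0.32817 = 1372 nmi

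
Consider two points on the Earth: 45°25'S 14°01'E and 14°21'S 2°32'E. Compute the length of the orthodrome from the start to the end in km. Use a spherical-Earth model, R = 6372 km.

3620 km

Haversine: a = sin²(Δφ/2)+cos φ₁ cos φ₂ sin²(Δλ/2) = 0.07852;  σ = 2·atan2(√a,√(1−a))
σ = 32.547° → d = Rσ = 6372·0.56804 = 3620 km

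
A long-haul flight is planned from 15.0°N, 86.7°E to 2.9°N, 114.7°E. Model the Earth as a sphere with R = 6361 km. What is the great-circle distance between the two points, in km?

3345 km

Haversine: a = sin²(Δφ/2)+cos φ₁ cos φ₂ sin²(Δλ/2) = 0.06757;  σ = 2·atan2(√a,√(1−a))
σ = 30.133° → d = Rσ = 6361·0.52592 = 3345 km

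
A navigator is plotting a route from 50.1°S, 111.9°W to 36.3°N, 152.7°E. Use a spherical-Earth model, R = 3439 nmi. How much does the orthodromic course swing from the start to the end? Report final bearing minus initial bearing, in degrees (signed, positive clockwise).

Initial bearing θ₁ = atan2(sin Δλ cos φ₂, cos φ₁ sin φ₂ − sin φ₁ cos φ₂ cos Δλ) = 291.84°
Final bearing θ₂ = (initial bearing from the destination back to the start) + 180° = 312.37°
Δθ = θ₂ − θ₁ = +20.5°

+20.5°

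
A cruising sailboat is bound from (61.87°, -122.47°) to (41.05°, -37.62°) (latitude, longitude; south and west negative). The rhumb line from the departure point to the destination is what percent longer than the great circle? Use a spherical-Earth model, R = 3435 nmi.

Great circle: σ = 0.9134 rad → d_gc = Rσ = 3137.5 nmi
Rhumb: Δφ = -0.3634, Δλ = +1.4809, Δψ = -0.5971, q = Δφ/Δψ = 0.6085 → d_rh = R√(Δφ²+q²Δλ²) = 3337.7 nmi
Excess = (3337.7 − 3137.5) / 3137.5 = 200.2 / 3137.5 = 6.38% ≈ 6.4%

6.4%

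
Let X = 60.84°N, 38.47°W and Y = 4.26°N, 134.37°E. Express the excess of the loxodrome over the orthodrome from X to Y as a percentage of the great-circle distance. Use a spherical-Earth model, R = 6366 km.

Great circle: σ = 2.0012 rad → d_gc = Rσ = 12739.7 km
Rhumb: Δφ = -0.9875, Δλ = +3.0166, Δψ = -1.2722, q = Δφ/Δψ = 0.7762 → d_rh = R√(Δφ²+q²Δλ²) = 16177.4 km
Excess = (16177.4 − 12739.7) / 12739.7 = 3437.7 / 12739.7 = 26.98% ≈ 27.0%

27.0%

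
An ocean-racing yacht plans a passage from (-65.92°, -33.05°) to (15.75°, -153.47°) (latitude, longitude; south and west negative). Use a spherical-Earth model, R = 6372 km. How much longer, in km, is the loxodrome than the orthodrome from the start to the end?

900 km

Great circle: cos σ = sin φ₁ sin φ₂ + cos φ₁ cos φ₂ cos Δλ,  σ = 2.0338 rad → d_gc = 12959.5 km
Rhumb line: Δψ = +1.8235, q = Δφ/Δψ = 0.7817, d_rh = R√(Δφ²+q²Δλ²) = 13859.3 km
Excess = 13859.3 − 12959.5 = 899.8 ≈ 900 km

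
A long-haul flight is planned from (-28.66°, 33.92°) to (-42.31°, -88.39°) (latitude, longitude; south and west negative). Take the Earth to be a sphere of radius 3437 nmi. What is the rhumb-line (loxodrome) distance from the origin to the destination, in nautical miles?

6002 nmi

Rhumb course C = atan2(Δλ, Δψ) with Δψ = ln[tan(π/4+φ₂/2)/tan(π/4+φ₁/2)] = -0.2940, Δλ = -2.1347 → C = 262.16°
d = R·|Δφ| / |cos C| = 3437·0.23824 / 0.13643 = 6002 nmi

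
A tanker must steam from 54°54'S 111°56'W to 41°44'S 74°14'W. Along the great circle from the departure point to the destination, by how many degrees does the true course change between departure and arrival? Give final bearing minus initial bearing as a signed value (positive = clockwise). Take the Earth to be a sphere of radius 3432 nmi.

-28.8°

Initial bearing θ₁ = atan2(sin Δλ cos φ₂, cos φ₁ sin φ₂ − sin φ₁ cos φ₂ cos Δλ) = 77.60°
Final bearing θ₂ = (initial bearing from the destination back to the start) + 180° = 48.81°
Δθ = θ₂ − θ₁ = -28.8°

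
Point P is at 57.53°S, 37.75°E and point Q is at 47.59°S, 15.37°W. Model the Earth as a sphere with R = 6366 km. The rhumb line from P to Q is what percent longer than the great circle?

Great circle: σ = 0.5731 rad → d_gc = Rσ = 3648.5 km
Rhumb: Δφ = +0.1735, Δλ = -0.9271, Δψ = +0.2870, q = Δφ/Δψ = 0.6046 → d_rh = R√(Δφ²+q²Δλ²) = 3735.1 km
Excess = (3735.1 − 3648.5) / 3648.5 = 86.6 / 3648.5 = 2.37% ≈ 2.4%

2.4%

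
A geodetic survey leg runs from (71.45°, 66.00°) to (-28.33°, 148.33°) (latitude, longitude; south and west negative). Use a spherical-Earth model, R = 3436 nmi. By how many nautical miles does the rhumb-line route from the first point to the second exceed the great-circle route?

173 nmi

Great circle: cos σ = sin φ₁ sin φ₂ + cos φ₁ cos φ₂ cos Δλ,  σ = 1.9960 rad → d_gc = 6858.31 nmi
Rhumb line: Δψ = -2.3280, q = Δφ/Δψ = 0.7480, d_rh = R√(Δφ²+q²Δλ²) = 7031.79 nmi
Excess = 7031.79 − 6858.31 = 173.48 ≈ 173 nmi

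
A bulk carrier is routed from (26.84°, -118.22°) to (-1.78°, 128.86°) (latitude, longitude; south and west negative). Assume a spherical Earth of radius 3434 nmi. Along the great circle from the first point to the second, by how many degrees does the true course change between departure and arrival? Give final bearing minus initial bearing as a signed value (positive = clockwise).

Initial bearing θ₁ = atan2(sin Δλ cos φ₂, cos φ₁ sin φ₂ − sin φ₁ cos φ₂ cos Δλ) = 279.14°
Final bearing θ₂ = (initial bearing from the destination back to the start) + 180° = 241.81°
Δθ = θ₂ − θ₁ = -37.3°

-37.3°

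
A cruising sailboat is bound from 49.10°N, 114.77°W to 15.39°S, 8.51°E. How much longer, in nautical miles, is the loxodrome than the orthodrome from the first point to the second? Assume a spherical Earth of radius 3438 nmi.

Great circle: cos σ = sin φ₁ sin φ₂ + cos φ₁ cos φ₂ cos Δλ,  σ = 2.1496 rad → d_gc = 7390.2 nmi
Rhumb line: Δψ = -1.2584, q = Δφ/Δψ = 0.8945, d_rh = R√(Δφ²+q²Δλ²) = 7665.2 nmi
Excess = 7665.2 − 7390.2 = 275.0 ≈ 275 nmi

275 nmi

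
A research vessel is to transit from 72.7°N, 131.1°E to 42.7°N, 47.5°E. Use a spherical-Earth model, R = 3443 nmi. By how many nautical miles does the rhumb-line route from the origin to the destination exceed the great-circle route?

Great circle: cos σ = sin φ₁ sin φ₂ + cos φ₁ cos φ₂ cos Δλ,  σ = 0.8341 rad → d_gc = 2871.82 nmi
Rhumb line: Δψ = -1.0573, q = Δφ/Δψ = 0.4952, d_rh = R√(Δφ²+q²Δλ²) = 3072.27 nmi
Excess = 3072.27 − 2871.82 = 200.45 ≈ 200 nmi

200 nmi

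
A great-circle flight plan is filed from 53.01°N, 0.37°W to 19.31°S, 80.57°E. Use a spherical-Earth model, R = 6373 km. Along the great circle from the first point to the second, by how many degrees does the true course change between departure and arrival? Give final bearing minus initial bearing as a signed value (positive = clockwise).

+34.1°

At departure: θ₁ = atan2(sin Δλ cos φ₂, cos φ₁ sin φ₂ − sin φ₁ cos φ₂ cos Δλ) = 108.82°
At arrival: θ₂ = atan2(sin Δλ cos φ₁, −cos φ₂ sin φ₁ + sin φ₂ cos φ₁ cos Δλ) = 142.88°
Δθ = θ₂ − θ₁ = +34.1°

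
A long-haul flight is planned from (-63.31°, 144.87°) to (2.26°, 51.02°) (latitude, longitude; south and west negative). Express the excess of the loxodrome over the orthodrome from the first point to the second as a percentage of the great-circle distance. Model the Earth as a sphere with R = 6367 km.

Great circle: σ = 1.6362 rad → d_gc = Rσ = 10417.8 km
Rhumb: Δφ = +1.1444, Δλ = -1.6380, Δψ = +1.4782, q = Δφ/Δψ = 0.7742 → d_rh = R√(Δφ²+q²Δλ²) = 10875.8 km
Excess = (10875.8 − 10417.8) / 10417.8 = 458.0 / 10417.8 = 4.40% ≈ 4.4%

4.4%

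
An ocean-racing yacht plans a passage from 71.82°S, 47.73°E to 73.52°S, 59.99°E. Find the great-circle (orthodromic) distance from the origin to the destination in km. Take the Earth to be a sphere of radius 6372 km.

447 km

Haversine: a = sin²(Δφ/2)+cos φ₁ cos φ₂ sin²(Δλ/2) = 0.00123;  σ = 2·atan2(√a,√(1−a))
σ = 4.019° → d = Rσ = 6372·0.07014 = 447 km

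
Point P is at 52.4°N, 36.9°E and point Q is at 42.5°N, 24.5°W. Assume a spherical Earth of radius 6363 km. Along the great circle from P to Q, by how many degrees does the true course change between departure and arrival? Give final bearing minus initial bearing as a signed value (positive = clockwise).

-47.4°

At departure: θ₁ = atan2(sin Δλ cos φ₂, cos φ₁ sin φ₂ − sin φ₁ cos φ₂ cos Δλ) = 281.58°
At arrival: θ₂ = atan2(sin Δλ cos φ₁, −cos φ₂ sin φ₁ + sin φ₂ cos φ₁ cos Δλ) = 234.17°
Δθ = θ₂ − θ₁ = -47.4°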